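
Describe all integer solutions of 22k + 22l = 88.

Step 1: Compute gcd(22, 22) = 22.
Since 22 divides 88, solutions exist.

Step 2: Find a particular solution using extended Euclidean algorithm.
We get k₀ = 0, l₀ = 4.
Check: 22*0 + 22*4 = 88 = 88 ✓

Step 3: Write the general solution.
k = 0 + (22/22)t = 0 + 1t
l = 4 - (22/22)t = 4 - 1t
for any integer t.

k = 0 + 1t, l = 4 - 1t for integer t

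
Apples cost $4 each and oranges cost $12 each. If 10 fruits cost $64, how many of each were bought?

Let a = apples, o = oranges.
a + o = 10
4a + 12o = 64
Substitute o = 10 - a:
4a + 12(10 - a) = 64
(4 - 12)a = 64 - 120
-8a = -56
a = 7, o = 10 - 7 = 3

Apples: 7, Oranges: 3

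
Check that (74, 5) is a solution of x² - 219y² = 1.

Compute x² = 74² = 5476
Compute 219y² = 219·5² = 219·25 = 5475
x² - 219y² = 5476 - 5475 = 1
Since this equals 1, (74, 5) is a solution.

Yes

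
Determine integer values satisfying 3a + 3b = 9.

Step 1: Check solvability.
gcd(3, 3) = 3
Since 3 divides 9, solutions exist.

Step 2: Apply extended Euclidean algorithm to find gcd.
We find integers such that 3*x0 + 3*y0 = 3

Step 3: Scale the particular solution.
Multiply by 9/3 = 3:
a = 0, b = 3

Step 4: Verify.
3*(0) + 3*(3) = 9 = 9 ✓

a = 0, b = 3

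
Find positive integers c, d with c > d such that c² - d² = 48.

Factor: c² - d² = (c+d)(c-d) = 48.
We need two factors of 48 with the same parity.
Use c+d = 24 and c-d = 2 (product 24·2 = 48).
Adding: 2c = 26, so c = 13.
Subtracting: 2d = 22, so d = 11.
Check: 13² - 11² = 169 - 121 = 48 ✓

c = 13, d = 11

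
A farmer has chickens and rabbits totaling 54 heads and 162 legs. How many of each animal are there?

Let c = chickens, r = rabbits.
Heads: c + r = 54
Legs: 2c + 4r = 162
From the first equation, c = 54 - r. Substitute:
2(54 - r) + 4r = 162
108 + 2r = 162
r = (162 - 108)/2 = 27
c = 54 - 27 = 27

Chickens: 27, Rabbits: 27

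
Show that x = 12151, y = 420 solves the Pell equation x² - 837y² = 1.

Compute x² = 12151² = 147646801
Compute 837y² = 837·420² = 837·176400 = 147646800
x² - 837y² = 147646801 - 147646800 = 1
Since this equals 1, (12151, 420) is a solution.

Yes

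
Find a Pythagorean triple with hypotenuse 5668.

We need a² + b² = 5668² = 32126224.
Trying: 1060² + 5568² = 1123600 + 31002624 = 32126224 ✓

(1060, 5568, 5668)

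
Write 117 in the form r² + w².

We need to find integers r, w > 0 such that r² + w² = 117.
Trying r = 6: w² = 117 - 6² = 117 - 36 = 81
w = 9
Check: 6² + 9² = 36 + 81 = 117 ✓

117 = 6² + 9²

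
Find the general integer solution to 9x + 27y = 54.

Step 1: Compute gcd(9, 27) = 9.
Since 9 divides 54, solutions exist.

Step 2: Find a particular solution using extended Euclidean algorithm.
We get x₀ = 6, y₀ = 0.
Check: 9*6 + 27*0 = 54 = 54 ✓

Step 3: Write the general solution.
x = 6 + (27/9)t = 6 + 3t
y = 0 - (9/9)t = 0 - 1t
for any integer t.

x = 6 + 3t, y = 0 - 1t for integer t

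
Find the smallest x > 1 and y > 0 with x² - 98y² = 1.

We seek the smallest positive integers (x, y) with x² - 98y² = 1, i.e., x² = 98y² + 1.
Try successive y values:
y = 1: x² = 98·1² + 1 = 99, not a perfect square
y = 2: x² = 98·2² + 1 = 393, not a perfect square
y = 3: x² = 98·3² + 1 = 883, not a perfect square
... continuing the search (or via continued fractions) ...
y = 10: x² = 98·10² + 1 = 9801, x = 99 ✓

Verify: 99² - 98·10² = 9801 - 9800 = 1 ✓

x = 99, y = 10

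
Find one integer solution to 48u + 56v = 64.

Step 1: Check solvability.
gcd(48, 56) = 8
Since 8 divides 64, solutions exist.

Step 2: Apply extended Euclidean algorithm to find gcd.
We find integers such that 48*x0 + 56*y0 = 8

Step 3: Scale the particular solution.
Multiply by 64/8 = 8:
u = -8, v = 8

Step 4: Verify.
48*(-8) + 56*(8) = 64 = 64 ✓

u = -8, v = 8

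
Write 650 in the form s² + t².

We need to find integers s, t > 0 such that s² + t² = 650.
Trying s = 5: t² = 650 - 5² = 650 - 25 = 625
t = 25
Check: 5² + 25² = 25 + 625 = 650 ✓

650 = 5² + 25²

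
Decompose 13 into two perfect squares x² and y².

We need to find integers x, y > 0 such that x² + y² = 13.
Trying x = 2: y² = 13 - 2² = 13 - 4 = 9
y = 3
Check: 2² + 3² = 4 + 9 = 13 ✓

13 = 2² + 3²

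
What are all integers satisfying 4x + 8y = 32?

Step 1: Compute gcd(4, 8) = 4.
Since 4 divides 32, solutions exist.

Step 2: Find a particular solution using extended Euclidean algorithm.
We get x₀ = 8, y₀ = 0.
Check: 4*8 + 8*0 = 32 = 32 ✓

Step 3: Write the general solution.
x = 8 + (8/4)t = 8 + 2t
y = 0 - (4/4)t = 0 - 1t
for any integer t.

x = 8 + 2t, y = 0 - 1t for integer t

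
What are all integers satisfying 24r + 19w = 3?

Step 1: Compute gcd(24, 19) = 1.
Since 1 divides 3, solutions exist.

Step 2: Find a particular solution using extended Euclidean algorithm.
We get r₀ = 12, w₀ = -15.
Check: 24*12 + 19*-15 = 3 = 3 ✓

Step 3: Write the general solution.
r = 12 + (19/1)t = 12 + 19t
w = -15 - (24/1)t = -15 - 24t
for any integer t.

r = 12 + 19t, w = -15 - 24t for integer t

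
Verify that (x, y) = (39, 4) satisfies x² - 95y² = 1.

Compute x² = 39² = 1521
Compute 95y² = 95·4² = 95·16 = 1520
x² - 95y² = 1521 - 1520 = 1
Since this equals 1, (39, 4) is a solution.

Yes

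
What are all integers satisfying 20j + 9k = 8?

Step 1: Compute gcd(20, 9) = 1.
Since 1 divides 8, solutions exist.

Step 2: Find a particular solution using extended Euclidean algorithm.
We get j₀ = -32, k₀ = 72.
Check: 20*-32 + 9*72 = 8 = 8 ✓

Step 3: Write the general solution.
j = -32 + (9/1)t = -32 + 9t
k = 72 - (20/1)t = 72 - 20t
for any integer t.

j = -32 + 9t, k = 72 - 20t for integer t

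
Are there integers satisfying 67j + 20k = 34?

Step 1: Compute gcd(67, 20).
gcd(67, 20) = 1

Step 2: Check divisibility.
Does 1 divide 34? 34 = 1 x 34, so yes.

By the theorem on linear Diophantine equations, 67j + 20k = 34 has integer solutions if and only if gcd(67, 20) divides 34. Since 1 | 34, solutions exist.

Yes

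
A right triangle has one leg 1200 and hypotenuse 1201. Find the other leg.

a² = c² - b² = 1442401 - 1440000 = 2401
a = 49

49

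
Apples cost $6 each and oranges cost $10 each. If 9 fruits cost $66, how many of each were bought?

Let a = apples, o = oranges.
a + o = 9
6a + 10o = 66
Substitute o = 9 - a:
6a + 10(9 - a) = 66
(6 - 10)a = 66 - 90
-4a = -24
a = 6, o = 9 - 6 = 3

Apples: 6, Oranges: 3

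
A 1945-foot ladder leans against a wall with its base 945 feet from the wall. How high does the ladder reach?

The ladder, wall, and ground form a right triangle with hypotenuse 1945 and one leg 945.
By the Pythagorean theorem: h² = 1945² - 945² = 3783025 - 893025 = 2890000
h = √2890000 = 1700 feet

1700 feet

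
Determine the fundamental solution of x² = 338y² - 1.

We need x² = 338y² - 1. Try successive y:
y = 1: x² = 338·1² - 1 = 337, not a perfect square
y = 2: x² = 338·2² - 1 = 1351, not a perfect square
y = 3: x² = 338·3² - 1 = 3041, not a perfect square
...
y = 13: x² = 338·13² - 1 = 57121 = 239² ✓
Check: 239² - 338·13² = 57121 - 57122 = -1 ✓

x = 239, y = 13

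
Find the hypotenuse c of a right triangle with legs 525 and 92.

c² = a² + b² = 525² + 92² = 275625 + 8464 = 284089
c = sqrt(284089) = 533

533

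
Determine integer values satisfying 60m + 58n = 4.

Step 1: Check solvability.
gcd(60, 58) = 2
Since 2 divides 4, solutions exist.

Step 2: Apply extended Euclidean algorithm to find gcd.
We find integers such that 60*x0 + 58*y0 = 2

Step 3: Scale the particular solution.
Multiply by 4/2 = 2:
m = 2, n = -2

Step 4: Verify.
60*(2) + 58*(-2) = 4 = 4 ✓

m = 2, n = -2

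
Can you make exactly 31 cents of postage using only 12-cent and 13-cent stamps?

We need non-negative x, y with 12x + 13y = 31.
gcd(12, 13) = 1 divides 31, so integer solutions exist, but checking x = 0..2 shows none with y ≥ 0.
So 31 cannot be made with non-negative stamp counts.

No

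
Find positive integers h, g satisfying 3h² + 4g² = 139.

Try small values of h and check whether (139 - 3h²)/4 is a perfect square.
h = 5: 3·5² = 75, so 4g² = 139 - 75 = 64, giving g² = 16, g = 4.
Check: 3·5² + 4·4² = 75 + 64 = 139 ✓

h = 5, g = 4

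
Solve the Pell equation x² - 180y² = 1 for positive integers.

We seek the smallest positive integers (x, y) with x² - 180y² = 1, i.e., x² = 180y² + 1.
Try successive y values:
y = 1: x² = 180·1² + 1 = 181, not a perfect square
y = 2: x² = 180·2² + 1 = 721, not a perfect square
y = 3: x² = 180·3² + 1 = 1621, not a perfect square
... continuing the search (or via continued fractions) ...
y = 12: x² = 180·12² + 1 = 25921, x = 161 ✓

Verify: 161² - 180·12² = 25921 - 25920 = 1 ✓

x = 161, y = 12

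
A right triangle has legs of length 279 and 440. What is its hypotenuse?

c² = a² + b² = 279² + 440² = 77841 + 193600 = 271441
c = 521

521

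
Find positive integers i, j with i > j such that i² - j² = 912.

Factor: i² - j² = (i+j)(i-j) = 912.
We need two factors of 912 with the same parity.
Use i+j = 456 and i-j = 2 (product 456·2 = 912).
Adding: 2i = 458, so i = 229.
Subtracting: 2j = 454, so j = 227.
Check: 229² - 227² = 52441 - 51529 = 912 ✓

i = 229, j = 227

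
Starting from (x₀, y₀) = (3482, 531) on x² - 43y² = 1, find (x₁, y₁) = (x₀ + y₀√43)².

Solutions to x² - Dy² = 1 are generated by powers of (x₀ + y₀√D).
The next solution satisfies x₁ + y₁√43 = (x₀ + y₀√43)², giving:
x₁ = x₀² + 43y₀² = 3482² + 43·531² = 12124324 + 12124323 = 24248647
y₁ = 2x₀y₀ = 2·3482·531 = 3697884

Verify: 24248647² - 43·3697884² = 587996881330609 - 587996881330608 = 1 ✓

x = 24248647, y = 3697884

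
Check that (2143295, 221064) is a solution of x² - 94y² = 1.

Compute x² = 2143295² = 4593713457025
Compute 94y² = 94·221064² = 94·48869292096 = 4593713457024
x² - 94y² = 4593713457025 - 4593713457024 = 1
Since this equals 1, (2143295, 221064) is a solution.

Yes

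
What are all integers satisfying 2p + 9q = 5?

Step 1: Compute gcd(2, 9) = 1.
Since 1 divides 5, solutions exist.

Step 2: Find a particular solution using extended Euclidean algorithm.
We get p₀ = -20, q₀ = 5.
Check: 2*-20 + 9*5 = 5 = 5 ✓

Step 3: Write the general solution.
p = -20 + (9/1)t = -20 + 9t
q = 5 - (2/1)t = 5 - 2t
for any integer t.

p = -20 + 9t, q = 5 - 2t for integer t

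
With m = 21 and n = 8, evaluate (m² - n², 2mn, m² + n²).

a = m² - n² = 441 - 64 = 377
b = 2mn = 2·21·8 = 336
c = m² + n² = 441 + 64 = 505
Verify: 377² + 336² = 142129 + 112896 = 255025 = 505² ✓

(377, 336, 505)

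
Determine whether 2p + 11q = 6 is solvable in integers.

Step 1: Compute gcd(2, 11).
gcd(2, 11) = 1

Step 2: Check divisibility.
Does 1 divide 6? 6 = 1 x 6, so yes.

By the theorem on linear Diophantine equations, 2p + 11q = 6 has integer solutions if and only if gcd(2, 11) divides 6. Since 1 | 6, solutions exist.

Yes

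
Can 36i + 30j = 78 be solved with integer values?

Step 1: Compute gcd(36, 30).
gcd(36, 30) = 6

Step 2: Check divisibility.
Does 6 divide 78? 78 = 6 x 13, so yes.

By the theorem on linear Diophantine equations, 36i + 30j = 78 has integer solutions if and only if gcd(36, 30) divides 78. Since 6 | 78, solutions exist.

Yes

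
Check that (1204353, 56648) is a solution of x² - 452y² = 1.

Compute x² = 1204353² = 1450466148609
Compute 452y² = 452·56648² = 452·3208995904 = 1450466148608
x² - 452y² = 1450466148609 - 1450466148608 = 1
Since this equals 1, (1204353, 56648) is a solution.

Yes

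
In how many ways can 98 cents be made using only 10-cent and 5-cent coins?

We need non-negative integers (x, y) with 10x + 5y = 98.
For each x from 0 to 9, check if (98 - 10x) is a non-negative multiple of 5.
Solutions (x, y): none
Count: 0

0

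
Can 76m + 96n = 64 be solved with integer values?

Step 1: Compute gcd(76, 96).
gcd(76, 96) = 4

Step 2: Check divisibility.
Does 4 divide 64? 64 = 4 x 16, so yes.

By the theorem on linear Diophantine equations, 76m + 96n = 64 has integer solutions if and only if gcd(76, 96) divides 64. Since 4 | 64, solutions exist.

Yes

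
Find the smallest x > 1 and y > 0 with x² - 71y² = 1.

We seek the smallest positive integers (x, y) with x² - 71y² = 1, i.e., x² = 71y² + 1.
Try successive y values:
y = 1: x² = 71·1² + 1 = 72, not a perfect square
y = 2: x² = 71·2² + 1 = 285, not a perfect square
y = 3: x² = 71·3² + 1 = 640, not a perfect square
... continuing the search (or via continued fractions) ...
y = 413: x² = 71·413² + 1 = 12110400, x = 3480 ✓

Verify: 3480² - 71·413² = 12110400 - 12110399 = 1 ✓

x = 3480, y = 413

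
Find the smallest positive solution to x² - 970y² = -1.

We need x² = 970y² - 1. Try successive y:
y = 1: x² = 970·1² - 1 = 969, not a perfect square
y = 2: x² = 970·2² - 1 = 3879, not a perfect square
y = 3: x² = 970·3² - 1 = 8729, not a perfect square
...
y = 10537: x² = 970·10537² - 1 = 107697517929 = 328173² ✓
Check: 328173² - 970·10537² = 107697517929 - 107697517930 = -1 ✓

x = 328173, y = 10537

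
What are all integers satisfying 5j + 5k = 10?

Step 1: Compute gcd(5, 5) = 5.
Since 5 divides 10, solutions exist.

Step 2: Find a particular solution using extended Euclidean algorithm.
We get j₀ = 0, k₀ = 2.
Check: 5*0 + 5*2 = 10 = 10 ✓

Step 3: Write the general solution.
j = 0 + (5/5)t = 0 + 1t
k = 2 - (5/5)t = 2 - 1t
for any integer t.

j = 0 + 1t, k = 2 - 1t for integer t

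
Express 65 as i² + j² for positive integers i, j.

We need to find integers i, j > 0 such that i² + j² = 65.
Trying i = 1: j² = 65 - 1² = 65 - 1 = 64
j = 8
Check: 1² + 8² = 1 + 64 = 65 ✓

65 = 1² + 8²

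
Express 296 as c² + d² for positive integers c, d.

We need to find integers c, d > 0 such that c² + d² = 296.
Trying c = 10: d² = 296 - 10² = 296 - 100 = 196
d = 14
Check: 10² + 14² = 100 + 196 = 296 ✓

296 = 10² + 14²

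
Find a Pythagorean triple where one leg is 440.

We need the other leg and hypotenuse such that 440² + x² = c².
Take x = 384, c = 584: 440² + 384² = 193600 + 147456 = 341056 = 584² ✓
Triple: (440, 384, 584)

(440, 384, 584)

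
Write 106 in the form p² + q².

We need to find integers p, q > 0 such that p² + q² = 106.
Trying p = 5: q² = 106 - 5² = 106 - 25 = 81
q = 9
Check: 5² + 9² = 25 + 81 = 106 ✓

106 = 5² + 9²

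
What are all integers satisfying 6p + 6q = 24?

Step 1: Compute gcd(6, 6) = 6.
Since 6 divides 24, solutions exist.

Step 2: Find a particular solution using extended Euclidean algorithm.
We get p₀ = 0, q₀ = 4.
Check: 6*0 + 6*4 = 24 = 24 ✓

Step 3: Write the general solution.
p = 0 + (6/6)t = 0 + 1t
q = 4 - (6/6)t = 4 - 1t
for any integer t.

p = 0 + 1t, q = 4 - 1t for integer t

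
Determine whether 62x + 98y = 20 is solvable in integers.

Step 1: Compute gcd(62, 98).
gcd(62, 98) = 2

Step 2: Check divisibility.
Does 2 divide 20? 20 = 2 x 10, so yes.

By the theorem on linear Diophantine equations, 62x + 98y = 20 has integer solutions if and only if gcd(62, 98) divides 20. Since 2 | 20, solutions exist.

Yes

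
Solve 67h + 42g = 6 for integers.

Step 1: Check solvability.
gcd(67, 42) = 1
Since 1 divides 6, solutions exist.

Step 2: Apply extended Euclidean algorithm to find gcd.
We find integers such that 67*x0 + 42*y0 = 1

Step 3: Scale the particular solution.
Multiply by 6/1 = 6:
h = -30, g = 48

Step 4: Verify.
67*(-30) + 42*(48) = 6 = 6 ✓

h = -30, g = 48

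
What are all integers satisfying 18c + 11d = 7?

Step 1: Compute gcd(18, 11) = 1.
Since 1 divides 7, solutions exist.

Step 2: Find a particular solution using extended Euclidean algorithm.
We get c₀ = -21, d₀ = 35.
Check: 18*-21 + 11*35 = 7 = 7 ✓

Step 3: Write the general solution.
c = -21 + (11/1)t = -21 + 11t
d = 35 - (18/1)t = 35 - 18t
for any integer t.

c = -21 + 11t, d = 35 - 18t for integer t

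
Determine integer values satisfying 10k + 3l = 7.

Step 1: Check solvability.
gcd(10, 3) = 1
Since 1 divides 7, solutions exist.

Step 2: Apply extended Euclidean algorithm to find gcd.
We find integers such that 10*x0 + 3*y0 = 1

Step 3: Scale the particular solution.
Multiply by 7/1 = 7:
k = 7, l = -21

Step 4: Verify.
10*(7) + 3*(-21) = 7 = 7 ✓

k = 7, l = -21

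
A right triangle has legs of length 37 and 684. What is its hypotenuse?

c² = a² + b² = 37² + 684² = 1369 + 467856 = 469225
c = 685

685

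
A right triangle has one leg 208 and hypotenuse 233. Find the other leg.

a² = c² - b² = 54289 - 43264 = 11025
a = 105

105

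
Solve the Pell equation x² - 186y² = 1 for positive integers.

We seek the smallest positive integers (x, y) with x² - 186y² = 1, i.e., x² = 186y² + 1.
Try successive y values:
y = 1: x² = 186·1² + 1 = 187, not a perfect square
y = 2: x² = 186·2² + 1 = 745, not a perfect square
y = 3: x² = 186·3² + 1 = 1675, not a perfect square
... continuing the search (or via continued fractions) ...
y = 550: x² = 186·550² + 1 = 56265001, x = 7501 ✓

Verify: 7501² - 186·550² = 56265001 - 56265000 = 1 ✓

x = 7501, y = 550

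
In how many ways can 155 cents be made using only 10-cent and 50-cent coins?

We need non-negative integers (x, y) with 10x + 50y = 155.
For each x from 0 to 15, check if (155 - 10x) is a non-negative multiple of 50.
Solutions (x, y): none
Count: 0

0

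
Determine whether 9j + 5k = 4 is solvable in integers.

Step 1: Compute gcd(9, 5).
gcd(9, 5) = 1

Step 2: Check divisibility.
Does 1 divide 4? 4 = 1 x 4, so yes.

By the theorem on linear Diophantine equations, 9j + 5k = 4 has integer solutions if and only if gcd(9, 5) divides 4. Since 1 | 4, solutions exist.

Yes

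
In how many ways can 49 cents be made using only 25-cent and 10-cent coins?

We need non-negative integers (x, y) with 25x + 10y = 49.
For each x from 0 to 1, check if (49 - 25x) is a non-negative multiple of 10.
Solutions (x, y): none
Count: 0

0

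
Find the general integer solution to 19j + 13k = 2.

Step 1: Compute gcd(19, 13) = 1.
Since 1 divides 2, solutions exist.

Step 2: Find a particular solution using extended Euclidean algorithm.
We get j₀ = -4, k₀ = 6.
Check: 19*-4 + 13*6 = 2 = 2 ✓

Step 3: Write the general solution.
j = -4 + (13/1)t = -4 + 13t
k = 6 - (19/1)t = 6 - 19t
for any integer t.

j = -4 + 13t, k = 6 - 19t for integer t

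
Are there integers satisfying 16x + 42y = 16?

Step 1: Compute gcd(16, 42).
gcd(16, 42) = 2

Step 2: Check divisibility.
Does 2 divide 16? 16 = 2 x 8, so yes.

By the theorem on linear Diophantine equations, 16x + 42y = 16 has integer solutions if and only if gcd(16, 42) divides 16. Since 2 | 16, solutions exist.

Yes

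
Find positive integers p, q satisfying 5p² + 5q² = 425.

Try small values of p and check whether (425 - 5p²)/5 is a perfect square.
p = 2: 5·2² = 20, so 5q² = 425 - 20 = 405, giving q² = 81, q = 9.
Check: 5·2² + 5·9² = 20 + 405 = 425 ✓

p = 2, q = 9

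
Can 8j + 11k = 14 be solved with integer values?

Step 1: Compute gcd(8, 11).
gcd(8, 11) = 1

Step 2: Check divisibility.
Does 1 divide 14? 14 = 1 x 14, so yes.

By the theorem on linear Diophantine equations, 8j + 11k = 14 has integer solutions if and only if gcd(8, 11) divides 14. Since 1 | 14, solutions exist.

Yes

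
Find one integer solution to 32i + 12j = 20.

Step 1: Check solvability.
gcd(32, 12) = 4
Since 4 divides 20, solutions exist.

Step 2: Apply extended Euclidean algorithm to find gcd.
We find integers such that 32*x0 + 12*y0 = 4

Step 3: Scale the particular solution.
Multiply by 20/4 = 5:
i = -5, j = 15

Step 4: Verify.
32*(-5) + 12*(15) = 20 = 20 ✓

i = -5, j = 15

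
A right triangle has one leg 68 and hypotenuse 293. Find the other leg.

a² = c² - b² = 85849 - 4624 = 81225
a = 285

285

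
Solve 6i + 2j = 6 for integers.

Step 1: Check solvability.
gcd(6, 2) = 2
Since 2 divides 6, solutions exist.

Step 2: Apply extended Euclidean algorithm to find gcd.
We find integers such that 6*x0 + 2*y0 = 2

Step 3: Scale the particular solution.
Multiply by 6/2 = 3:
i = 0, j = 3

Step 4: Verify.
6*(0) + 2*(3) = 6 = 6 ✓

i = 0, j = 3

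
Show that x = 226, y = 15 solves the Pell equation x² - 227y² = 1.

Compute x² = 226² = 51076
Compute 227y² = 227·15² = 227·225 = 51075
x² - 227y² = 51076 - 51075 = 1
Since this equals 1, (226, 15) is a solution.

Yes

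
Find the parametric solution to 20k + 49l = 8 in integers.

Step 1: Compute gcd(20, 49) = 1.
Since 1 divides 8, solutions exist.

Step 2: Find a particular solution using extended Euclidean algorithm.
We get k₀ = -176, l₀ = 72.
Check: 20*-176 + 49*72 = 8 = 8 ✓

Step 3: Write the general solution.
k = -176 + (49/1)t = -176 + 49t
l = 72 - (20/1)t = 72 - 20t
for any integer t.

k = -176 + 49t, l = 72 - 20t for integer t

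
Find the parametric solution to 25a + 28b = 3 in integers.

Step 1: Compute gcd(25, 28) = 1.
Since 1 divides 3, solutions exist.

Step 2: Find a particular solution using extended Euclidean algorithm.
We get a₀ = 27, b₀ = -24.
Check: 25*27 + 28*-24 = 3 = 3 ✓

Step 3: Write the general solution.
a = 27 + (28/1)t = 27 + 28t
b = -24 - (25/1)t = -24 - 25t
for any integer t.

a = 27 + 28t, b = -24 - 25t for integer t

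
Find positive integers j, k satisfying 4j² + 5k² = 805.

Try small values of j and check whether (805 - 4j²)/5 is a perfect square.
j = 10: 4·10² = 400, so 5k² = 805 - 400 = 405, giving k² = 81, k = 9.
Check: 4·10² + 5·9² = 400 + 405 = 805 ✓

j = 10, k = 9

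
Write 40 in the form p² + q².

We need to find integers p, q > 0 such that p² + q² = 40.
Trying p = 2: q² = 40 - 2² = 40 - 4 = 36
q = 6
Check: 2² + 6² = 4 + 36 = 40 ✓

40 = 2² + 6²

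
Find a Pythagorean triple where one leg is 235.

We need the other leg and hypotenuse such that 235² + x² = c².
Take x = 5520, c = 5525: 235² + 5520² = 55225 + 30470400 = 30525625 = 5525² ✓
Triple: (235, 5520, 5525)

(235, 5520, 5525)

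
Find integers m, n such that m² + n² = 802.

We need to find integers m, n > 0 such that m² + n² = 802.
Trying m = 19: n² = 802 - 19² = 802 - 361 = 441
n = 21
Check: 19² + 21² = 361 + 441 = 802 ✓

802 = 19² + 21²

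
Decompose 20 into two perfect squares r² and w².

We need to find integers r, w > 0 such that r² + w² = 20.
Trying r = 2: w² = 20 - 2² = 20 - 4 = 16
w = 4
Check: 2² + 4² = 4 + 16 = 20 ✓

20 = 2² + 4²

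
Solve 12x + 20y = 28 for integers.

Step 1: Check solvability.
gcd(12, 20) = 4
Since 4 divides 28, solutions exist.

Step 2: Apply extended Euclidean algorithm to find gcd.
We find integers such that 12*x0 + 20*y0 = 4

Step 3: Scale the particular solution.
Multiply by 28/4 = 7:
x = 14, y = -7

Step 4: Verify.
12*(14) + 20*(-7) = 28 = 28 ✓

x = 14, y = -7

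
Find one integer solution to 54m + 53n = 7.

Step 1: Check solvability.
gcd(54, 53) = 1
Since 1 divides 7, solutions exist.

Step 2: Apply extended Euclidean algorithm to find gcd.
We find integers such that 54*x0 + 53*y0 = 1

Step 3: Scale the particular solution.
Multiply by 7/1 = 7:
m = 7, n = -7

Step 4: Verify.
54*(7) + 53*(-7) = 7 = 7 ✓

m = 7, n = -7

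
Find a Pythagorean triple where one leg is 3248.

We need the other leg and hypotenuse such that 3248² + x² = c².
Take x = 5439, c = 6335: 3248² + 5439² = 10549504 + 29582721 = 40132225 = 6335² ✓
Triple: (5439, 3248, 6335)

(5439, 3248, 6335)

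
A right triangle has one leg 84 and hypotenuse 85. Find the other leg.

a² = c² - b² = 7225 - 7056 = 169
a = 13

13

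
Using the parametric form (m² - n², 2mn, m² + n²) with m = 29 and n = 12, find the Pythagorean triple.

a = m² - n² = 841 - 144 = 697
b = 2mn = 2·29·12 = 696
c = m² + n² = 841 + 144 = 985
Verify: 697² + 696² = 485809 + 484416 = 970225 = 985² ✓

(697, 696, 985)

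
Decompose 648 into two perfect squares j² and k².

We need to find integers j, k > 0 such that j² + k² = 648.
Trying j = 18: k² = 648 - 18² = 648 - 324 = 324
k = 18
Check: 18² + 18² = 324 + 324 = 648 ✓

648 = 18² + 18²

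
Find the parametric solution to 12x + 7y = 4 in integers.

Step 1: Compute gcd(12, 7) = 1.
Since 1 divides 4, solutions exist.

Step 2: Find a particular solution using extended Euclidean algorithm.
We get x₀ = 12, y₀ = -20.
Check: 12*12 + 7*-20 = 4 = 4 ✓

Step 3: Write the general solution.
x = 12 + (7/1)t = 12 + 7t
y = -20 - (12/1)t = -20 - 12t
for any integer t.

x = 12 + 7t, y = -20 - 12t for integer t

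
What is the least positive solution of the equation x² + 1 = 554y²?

We need x² = 554y² - 1. Try successive y:
y = 1: x² = 554·1² - 1 = 553, not a perfect square
y = 2: x² = 554·2² - 1 = 2215, not a perfect square
y = 3: x² = 554·3² - 1 = 4985, not a perfect square
...
y = 7405: x² = 554·7405² - 1 = 30378049849 = 174293² ✓
Check: 174293² - 554·7405² = 30378049849 - 30378049850 = -1 ✓

x = 174293, y = 7405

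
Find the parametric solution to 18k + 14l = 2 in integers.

Step 1: Compute gcd(18, 14) = 2.
Since 2 divides 2, solutions exist.

Step 2: Find a particular solution using extended Euclidean algorithm.
We get k₀ = -3, l₀ = 4.
Check: 18*-3 + 14*4 = 2 = 2 ✓

Step 3: Write the general solution.
k = -3 + (14/2)t = -3 + 7t
l = 4 - (18/2)t = 4 - 9t
for any integer t.

k = -3 + 7t, l = 4 - 9t for integer t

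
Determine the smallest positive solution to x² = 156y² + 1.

We seek the smallest positive integers (x, y) with x² - 156y² = 1, i.e., x² = 156y² + 1.
Try successive y values:
y = 1: x² = 156·1² + 1 = 157, not a perfect square
y = 2: x² = 156·2² + 1 = 625, x = 25 ✓

Verify: 25² - 156·2² = 625 - 624 = 1 ✓

x = 25, y = 2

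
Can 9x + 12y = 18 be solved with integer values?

Step 1: Compute gcd(9, 12).
gcd(9, 12) = 3

Step 2: Check divisibility.
Does 3 divide 18? 18 = 3 x 6, so yes.

By the theorem on linear Diophantine equations, 9x + 12y = 18 has integer solutions if and only if gcd(9, 12) divides 18. Since 3 | 18, solutions exist.

Yes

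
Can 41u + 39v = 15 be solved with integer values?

Step 1: Compute gcd(41, 39).
gcd(41, 39) = 1

Step 2: Check divisibility.
Does 1 divide 15? 15 = 1 x 15, so yes.

By the theorem on linear Diophantine equations, 41u + 39v = 15 has integer solutions if and only if gcd(41, 39) divides 15. Since 1 | 15, solutions exist.

Yes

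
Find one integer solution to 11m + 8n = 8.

Step 1: Check solvability.
gcd(11, 8) = 1
Since 1 divides 8, solutions exist.

Step 2: Apply extended Euclidean algorithm to find gcd.
We find integers such that 11*x0 + 8*y0 = 1

Step 3: Scale the particular solution.
Multiply by 8/1 = 8:
m = 24, n = -32

Step 4: Verify.
11*(24) + 8*(-32) = 8 = 8 ✓

m = 24, n = -32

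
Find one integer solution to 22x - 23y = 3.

Step 1: Check solvability.
gcd(22, 23) = 1
Since 1 divides 3, solutions exist.

Step 2: Apply extended Euclidean algorithm to find gcd.
We find integers such that 22*x0 + 23*y0 = 1

Step 3: Scale the particular solution.
Multiply by 3/1 = 3:
x = -3, y = -3

Step 4: Verify.
22*(-3) - 23*(-3) = 3 = 3 ✓

x = -3, y = -3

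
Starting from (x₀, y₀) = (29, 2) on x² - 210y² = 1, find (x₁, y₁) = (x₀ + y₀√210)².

Solutions to x² - Dy² = 1 are generated by powers of (x₀ + y₀√D).
The next solution satisfies x₁ + y₁√210 = (x₀ + y₀√210)², giving:
x₁ = x₀² + 210y₀² = 29² + 210·2² = 841 + 840 = 1681
y₁ = 2x₀y₀ = 2·29·2 = 116

Verify: 1681² - 210·116² = 2825761 - 2825760 = 1 ✓

x = 1681, y = 116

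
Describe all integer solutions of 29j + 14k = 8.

Step 1: Compute gcd(29, 14) = 1.
Since 1 divides 8, solutions exist.

Step 2: Find a particular solution using extended Euclidean algorithm.
We get j₀ = 8, k₀ = -16.
Check: 29*8 + 14*-16 = 8 = 8 ✓

Step 3: Write the general solution.
j = 8 + (14/1)t = 8 + 14t
k = -16 - (29/1)t = -16 - 29t
for any integer t.

j = 8 + 14t, k = -16 - 29t for integer t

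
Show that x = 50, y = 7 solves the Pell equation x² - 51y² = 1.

Compute x² = 50² = 2500
Compute 51y² = 51·7² = 51·49 = 2499
x² - 51y² = 2500 - 2499 = 1
Since this equals 1, (50, 7) is a solution.

Yes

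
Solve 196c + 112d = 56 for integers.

Step 1: Check solvability.
gcd(196, 112) = 28
Since 28 divides 56, solutions exist.

Step 2: Apply extended Euclidean algorithm to find gcd.
We find integers such that 196*x0 + 112*y0 = 28

Step 3: Scale the particular solution.
Multiply by 56/28 = 2:
c = -2, d = 4

Step 4: Verify.
196*(-2) + 112*(4) = 56 = 56 ✓

c = -2, d = 4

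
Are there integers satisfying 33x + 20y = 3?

Step 1: Compute gcd(33, 20).
gcd(33, 20) = 1

Step 2: Check divisibility.
Does 1 divide 3? 3 = 1 x 3, so yes.

By the theorem on linear Diophantine equations, 33x + 20y = 3 has integer solutions if and only if gcd(33, 20) divides 3. Since 1 | 3, solutions exist.

Yes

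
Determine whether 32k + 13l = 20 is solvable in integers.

Step 1: Compute gcd(32, 13).
gcd(32, 13) = 1

Step 2: Check divisibility.
Does 1 divide 20? 20 = 1 x 20, so yes.

By the theorem on linear Diophantine equations, 32k + 13l = 20 has integer solutions if and only if gcd(32, 13) divides 20. Since 1 | 20, solutions exist.

Yes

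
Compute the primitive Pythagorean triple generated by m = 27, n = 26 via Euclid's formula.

a = m² - n² = 27² - 26² = 729 - 676 = 53
b = 2mn = 2·27·26 = 1404
c = m² + n² = 729 + 676 = 1405
Verify: 53² + 1404² = 2809 + 1971216 = 1974025 = 1405² ✓

(53, 1404, 1405)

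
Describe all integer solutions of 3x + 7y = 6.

Step 1: Compute gcd(3, 7) = 1.
Since 1 divides 6, solutions exist.

Step 2: Find a particular solution using extended Euclidean algorithm.
We get x₀ = -12, y₀ = 6.
Check: 3*-12 + 7*6 = 6 = 6 ✓

Step 3: Write the general solution.
x = -12 + (7/1)t = -12 + 7t
y = 6 - (3/1)t = 6 - 3t
for any integer t.

x = -12 + 7t, y = 6 - 3t for integer t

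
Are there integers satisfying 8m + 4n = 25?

Step 1: Compute gcd(8, 4).
gcd(8, 4) = 4

Step 2: Check divisibility.
Does 4 divide 25? 25 = 4 x 6 + 1, so no.

By the theorem on linear Diophantine equations, 8m + 4n = 25 has integer solutions if and only if gcd(8, 4) divides 25. Since 4 does not divide 25, no solutions exist.

No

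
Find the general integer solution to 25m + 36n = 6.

Step 1: Compute gcd(25, 36) = 1.
Since 1 divides 6, solutions exist.

Step 2: Find a particular solution using extended Euclidean algorithm.
We get m₀ = 78, n₀ = -54.
Check: 25*78 + 36*-54 = 6 = 6 ✓

Step 3: Write the general solution.
m = 78 + (36/1)t = 78 + 36t
n = -54 - (25/1)t = -54 - 25t
for any integer t.

m = 78 + 36t, n = -54 - 25t for integer t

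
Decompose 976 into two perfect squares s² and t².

We need to find integers s, t > 0 such that s² + t² = 976.
Trying s = 20: t² = 976 - 20² = 976 - 400 = 576
t = 24
Check: 20² + 24² = 400 + 576 = 976 ✓

976 = 20² + 24²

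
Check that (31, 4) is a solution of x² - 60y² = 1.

Compute x² = 31² = 961
Compute 60y² = 60·4² = 60·16 = 960
x² - 60y² = 961 - 960 = 1
Since this equals 1, (31, 4) is a solution.

Yes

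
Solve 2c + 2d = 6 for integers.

Step 1: Check solvability.
gcd(2, 2) = 2
Since 2 divides 6, solutions exist.

Step 2: Apply extended Euclidean algorithm to find gcd.
We find integers such that 2*x0 + 2*y0 = 2

Step 3: Scale the particular solution.
Multiply by 6/2 = 3:
c = 0, d = 3

Step 4: Verify.
2*(0) + 2*(3) = 6 = 6 ✓

c = 0, d = 3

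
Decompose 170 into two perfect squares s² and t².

We need to find integers s, t > 0 such that s² + t² = 170.
Trying s = 1: t² = 170 - 1² = 170 - 1 = 169
t = 13
Check: 1² + 13² = 1 + 169 = 170 ✓

170 = 1² + 13²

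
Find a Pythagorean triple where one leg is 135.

We need the other leg and hypotenuse such that 135² + x² = c².
Take x = 3036, c = 3039: 135² + 3036² = 18225 + 9217296 = 9235521 = 3039² ✓
Triple: (135, 3036, 3039)

(135, 3036, 3039)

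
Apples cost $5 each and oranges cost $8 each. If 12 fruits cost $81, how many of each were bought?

Let a = apples, o = oranges.
a + o = 12
5a + 8o = 81
Substitute o = 12 - a:
5a + 8(12 - a) = 81
(5 - 8)a = 81 - 96
-3a = -15
a = 5, o = 12 - 5 = 7

Apples: 5, Oranges: 7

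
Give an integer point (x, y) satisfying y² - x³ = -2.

Try small integer x values and check whether x³ - 2 is a perfect square.
x = 3: x³ - 2 = 3³ - 2 = 27 - 2 = 25
Is 25 a perfect square? 5² = 25 ✓
So (x, y) = (3, 5) is a solution.

x = 3, y = 5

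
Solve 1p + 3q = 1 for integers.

Step 1: Check solvability.
gcd(1, 3) = 1
Since 1 divides 1, solutions exist.

Step 2: Apply extended Euclidean algorithm to find gcd.
We find integers such that 1*x0 + 3*y0 = 1

Step 3: Scale the particular solution.
Multiply by 1/1 = 1:
p = 1, q = 0

Step 4: Verify.
1*(1) + 3*(0) = 1 = 1 ✓

p = 1, q = 0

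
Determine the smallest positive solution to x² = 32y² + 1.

We seek the smallest positive integers (x, y) with x² - 32y² = 1, i.e., x² = 32y² + 1.
Try successive y values:
y = 1: x² = 32·1² + 1 = 33, not a perfect square
y = 2: x² = 32·2² + 1 = 129, not a perfect square
y = 3: x² = 32·3² + 1 = 289, x = 17 ✓

Verify: 17² - 32·3² = 289 - 288 = 1 ✓

x = 17, y = 3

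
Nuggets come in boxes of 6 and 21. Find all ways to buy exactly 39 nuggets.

We need non-negative integers (x, y) with 6x + 21y = 39.
For each x in 0..6, check if 39 - 6x is a non-negative multiple of 21.
x = 3: 21y = 21, y = 1 ✓

(3 boxes of 6, 1 boxes of 21)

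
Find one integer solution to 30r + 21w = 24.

Step 1: Check solvability.
gcd(30, 21) = 3
Since 3 divides 24, solutions exist.

Step 2: Apply extended Euclidean algorithm to find gcd.
We find integers such that 30*x0 + 21*y0 = 3

Step 3: Scale the particular solution.
Multiply by 24/3 = 8:
r = -16, w = 24

Step 4: Verify.
30*(-16) + 21*(24) = 24 = 24 ✓

r = -16, w = 24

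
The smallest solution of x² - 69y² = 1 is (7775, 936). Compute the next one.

Solutions to x² - Dy² = 1 are generated by powers of (x₀ + y₀√D).
The next solution satisfies x₁ + y₁√69 = (x₀ + y₀√69)², giving:
x₁ = x₀² + 69y₀² = 7775² + 69·936² = 60450625 + 60450624 = 120901249
y₁ = 2x₀y₀ = 2·7775·936 = 14554800

Verify: 120901249² - 69·14554800² = 14617112009760001 - 14617112009760000 = 1 ✓

x = 120901249, y = 14554800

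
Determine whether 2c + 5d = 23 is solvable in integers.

Step 1: Compute gcd(2, 5).
gcd(2, 5) = 1

Step 2: Check divisibility.
Does 1 divide 23? 23 = 1 x 23, so yes.

By the theorem on linear Diophantine equations, 2c + 5d = 23 has integer solutions if and only if gcd(2, 5) divides 23. Since 1 | 23, solutions exist.

Yes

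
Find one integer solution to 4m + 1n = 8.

Step 1: Check solvability.
gcd(4, 1) = 1
Since 1 divides 8, solutions exist.

Step 2: Apply extended Euclidean algorithm to find gcd.
We find integers such that 4*x0 + 1*y0 = 1

Step 3: Scale the particular solution.
Multiply by 8/1 = 8:
m = 0, n = 8

Step 4: Verify.
4*(0) + 1*(8) = 8 = 8 ✓

m = 0, n = 8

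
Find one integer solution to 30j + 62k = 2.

Step 1: Check solvability.
gcd(30, 62) = 2
Since 2 divides 2, solutions exist.

Step 2: Apply extended Euclidean algorithm to find gcd.
We find integers such that 30*x0 + 62*y0 = 2

Step 3: Scale the particular solution.
Multiply by 2/2 = 1:
j = -2, k = 1

Step 4: Verify.
30*(-2) + 62*(1) = 2 = 2 ✓

j = -2, k = 1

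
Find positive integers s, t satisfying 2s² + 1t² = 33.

Try small values of s and check whether (33 - 2s²)/1 is a perfect square.
s = 2: 2·2² = 8, so 1t² = 33 - 8 = 25, giving t² = 25, t = 5.
Check: 2·2² + 1·5² = 8 + 25 = 33 ✓

s = 2, t = 5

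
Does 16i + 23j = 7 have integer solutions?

Step 1: Compute gcd(16, 23).
gcd(16, 23) = 1

Step 2: Check divisibility.
Does 1 divide 7? 7 = 1 x 7, so yes.

By the theorem on linear Diophantine equations, 16i + 23j = 7 has integer solutions if and only if gcd(16, 23) divides 7. Since 1 | 7, solutions exist.

Yes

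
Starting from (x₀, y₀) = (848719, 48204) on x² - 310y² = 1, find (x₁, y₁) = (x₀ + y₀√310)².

Solutions to x² - Dy² = 1 are generated by powers of (x₀ + y₀√D).
The next solution satisfies x₁ + y₁√310 = (x₀ + y₀√310)², giving:
x₁ = x₀² + 310y₀² = 848719² + 310·48204² = 720323940961 + 720323940960 = 1440647881921
y₁ = 2x₀y₀ = 2·848719·48204 = 81823301352

Verify: 1440647881921² - 310·81823301352² = 2075466319683463558650241 - 2075466319683463558650240 = 1 ✓

x = 1440647881921, y = 81823301352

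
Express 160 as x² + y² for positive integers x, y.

We need to find integers x, y > 0 such that x² + y² = 160.
Trying x = 4: y² = 160 - 4² = 160 - 16 = 144
y = 12
Check: 4² + 12² = 16 + 144 = 160 ✓

160 = 4² + 12²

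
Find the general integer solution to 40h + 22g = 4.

Step 1: Compute gcd(40, 22) = 2.
Since 2 divides 4, solutions exist.

Step 2: Find a particular solution using extended Euclidean algorithm.
We get h₀ = 10, g₀ = -18.
Check: 40*10 + 22*-18 = 4 = 4 ✓

Step 3: Write the general solution.
h = 10 + (22/2)t = 10 + 11t
g = -18 - (40/2)t = -18 - 20t
for any integer t.

h = 10 + 11t, g = -18 - 20t for integer t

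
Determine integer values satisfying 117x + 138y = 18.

Step 1: Check solvability.
gcd(117, 138) = 3
Since 3 divides 18, solutions exist.

Step 2: Apply extended Euclidean algorithm to find gcd.
We find integers such that 117*x0 + 138*y0 = 3

Step 3: Scale the particular solution.
Multiply by 18/3 = 6:
x = 78, y = -66

Step 4: Verify.
117*(78) + 138*(-66) = 18 = 18 ✓

x = 78, y = -66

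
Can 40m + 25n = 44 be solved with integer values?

Step 1: Compute gcd(40, 25).
gcd(40, 25) = 5

Step 2: Check divisibility.
Does 5 divide 44? 44 = 5 x 8 + 4, so no.

By the theorem on linear Diophantine equations, 40m + 25n = 44 has integer solutions if and only if gcd(40, 25) divides 44. Since 5 does not divide 44, no solutions exist.

No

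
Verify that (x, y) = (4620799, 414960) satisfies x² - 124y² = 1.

Compute x² = 4620799² = 21351783398401
Compute 124y² = 124·414960² = 124·172191801600 = 21351783398400
x² - 124y² = 21351783398401 - 21351783398400 = 1
Since this equals 1, (4620799, 414960) is a solution.

Yes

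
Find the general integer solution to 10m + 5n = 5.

Step 1: Compute gcd(10, 5) = 5.
Since 5 divides 5, solutions exist.

Step 2: Find a particular solution using extended Euclidean algorithm.
We get m₀ = 0, n₀ = 1.
Check: 10*0 + 5*1 = 5 = 5 ✓

Step 3: Write the general solution.
m = 0 + (5/5)t = 0 + 1t
n = 1 - (10/5)t = 1 - 2t
for any integer t.

m = 0 + 1t, n = 1 - 2t for integer t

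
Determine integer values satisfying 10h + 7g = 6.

Step 1: Check solvability.
gcd(10, 7) = 1
Since 1 divides 6, solutions exist.

Step 2: Apply extended Euclidean algorithm to find gcd.
We find integers such that 10*x0 + 7*y0 = 1

Step 3: Scale the particular solution.
Multiply by 6/1 = 6:
h = -12, g = 18

Step 4: Verify.
10*(-12) + 7*(18) = 6 = 6 ✓

h = -12, g = 18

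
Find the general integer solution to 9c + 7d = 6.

Step 1: Compute gcd(9, 7) = 1.
Since 1 divides 6, solutions exist.

Step 2: Find a particular solution using extended Euclidean algorithm.
We get c₀ = -18, d₀ = 24.
Check: 9*-18 + 7*24 = 6 = 6 ✓

Step 3: Write the general solution.
c = -18 + (7/1)t = -18 + 7t
d = 24 - (9/1)t = 24 - 9t
for any integer t.

c = -18 + 7t, d = 24 - 9t for integer t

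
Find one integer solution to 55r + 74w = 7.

Step 1: Check solvability.
gcd(55, 74) = 1
Since 1 divides 7, solutions exist.

Step 2: Apply extended Euclidean algorithm to find gcd.
We find integers such that 55*x0 + 74*y0 = 1

Step 3: Scale the particular solution.
Multiply by 7/1 = 7:
r = 245, w = -182

Step 4: Verify.
55*(245) + 74*(-182) = 7 = 7 ✓

r = 245, w = -182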